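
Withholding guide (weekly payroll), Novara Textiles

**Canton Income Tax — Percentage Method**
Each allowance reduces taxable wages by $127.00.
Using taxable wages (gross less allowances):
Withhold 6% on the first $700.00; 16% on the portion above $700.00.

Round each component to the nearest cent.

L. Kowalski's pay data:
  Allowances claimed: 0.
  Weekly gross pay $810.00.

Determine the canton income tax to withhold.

$59.60

Canton Income Tax: taxable = $810.00
  $42.00 + 16% × ($810.00 − $700.00) = $42.00 + 16% × $110.00 = $59.60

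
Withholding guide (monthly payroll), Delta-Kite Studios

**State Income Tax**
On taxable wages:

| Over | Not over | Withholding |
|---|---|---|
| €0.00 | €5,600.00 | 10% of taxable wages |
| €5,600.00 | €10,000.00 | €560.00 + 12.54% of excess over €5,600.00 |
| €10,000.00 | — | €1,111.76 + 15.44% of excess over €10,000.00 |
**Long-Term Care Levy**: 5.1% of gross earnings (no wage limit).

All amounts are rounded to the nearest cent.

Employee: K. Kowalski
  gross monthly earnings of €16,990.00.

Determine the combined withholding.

€3,057.51

State Income Tax: taxable = €16,990.00
  €1,111.76 + 15.44% × (€16,990.00 − €10,000.00) = €1,111.76 + 15.44% × €6,990.00 = €2,191.02
Long-Term Care Levy: 5.1% × €16,990.00 = €866.49
Total: €2,191.02 + €866.49 = €3,057.51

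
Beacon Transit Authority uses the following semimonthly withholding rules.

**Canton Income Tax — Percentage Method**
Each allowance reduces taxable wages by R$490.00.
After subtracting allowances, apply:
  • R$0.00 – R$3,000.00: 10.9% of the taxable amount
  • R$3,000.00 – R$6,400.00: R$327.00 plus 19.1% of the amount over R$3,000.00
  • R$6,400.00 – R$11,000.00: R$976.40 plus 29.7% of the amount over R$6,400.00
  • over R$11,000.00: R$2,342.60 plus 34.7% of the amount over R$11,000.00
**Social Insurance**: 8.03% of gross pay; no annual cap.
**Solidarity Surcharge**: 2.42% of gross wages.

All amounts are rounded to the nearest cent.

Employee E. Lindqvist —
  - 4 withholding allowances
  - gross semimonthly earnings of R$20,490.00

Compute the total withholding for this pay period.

R$7,096.72

Canton Income Tax: taxable = R$20,490.00 − 4×R$490.00 = R$18,530.00
  R$2,342.60 + 34.7% × (R$18,530.00 − R$11,000.00) = R$2,342.60 + 34.7% × R$7,530.00 = R$4,955.51
Social Insurance: 8.03% × R$20,490.00 = R$1,645.35
Solidarity Surcharge: 2.42% × R$20,490.00 = R$495.86
Total: R$4,955.51 + R$1,645.35 + R$495.86 = R$7,096.72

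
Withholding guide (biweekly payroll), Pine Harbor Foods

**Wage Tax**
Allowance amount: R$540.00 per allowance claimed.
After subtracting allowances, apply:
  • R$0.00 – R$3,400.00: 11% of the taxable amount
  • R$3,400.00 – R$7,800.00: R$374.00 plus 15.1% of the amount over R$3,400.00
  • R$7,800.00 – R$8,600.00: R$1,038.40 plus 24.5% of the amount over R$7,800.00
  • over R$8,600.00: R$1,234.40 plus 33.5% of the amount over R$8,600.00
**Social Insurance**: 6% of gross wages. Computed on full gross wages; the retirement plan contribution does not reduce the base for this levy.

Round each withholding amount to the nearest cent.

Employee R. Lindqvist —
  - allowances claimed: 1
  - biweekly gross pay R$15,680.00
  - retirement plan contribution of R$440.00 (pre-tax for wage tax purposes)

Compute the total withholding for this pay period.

Wage Tax: taxable = R$15,680.00 − R$440.00 − 1×R$540.00 = R$14,700.00
  R$1,234.40 + 33.5% × (R$14,700.00 − R$8,600.00) = R$1,234.40 + 33.5% × R$6,100.00 = R$3,277.90
Social Insurance: 6% × R$15,680.00 = R$940.80
Total: R$3,277.90 + R$940.80 = R$4,218.70

R$4,218.70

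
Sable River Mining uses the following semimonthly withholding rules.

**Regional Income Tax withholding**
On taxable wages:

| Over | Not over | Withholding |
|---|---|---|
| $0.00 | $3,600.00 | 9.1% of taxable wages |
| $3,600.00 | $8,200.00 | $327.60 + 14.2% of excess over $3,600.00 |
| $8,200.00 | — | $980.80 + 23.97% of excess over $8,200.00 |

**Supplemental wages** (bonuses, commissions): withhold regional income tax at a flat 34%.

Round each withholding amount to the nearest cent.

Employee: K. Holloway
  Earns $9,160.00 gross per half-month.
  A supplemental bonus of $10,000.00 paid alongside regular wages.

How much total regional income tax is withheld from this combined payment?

Regional Income Tax: taxable = $9,160.00
  $980.80 + 23.97% × ($9,160.00 − $8,200.00) = $980.80 + 23.97% × $960.00 = $1,210.91
Supplemental (34% flat on bonus): 34% × $10,000.00 = $3,400.00
Total regional income tax: $1,210.91 + $3,400.00 = $4,610.91

$4,610.91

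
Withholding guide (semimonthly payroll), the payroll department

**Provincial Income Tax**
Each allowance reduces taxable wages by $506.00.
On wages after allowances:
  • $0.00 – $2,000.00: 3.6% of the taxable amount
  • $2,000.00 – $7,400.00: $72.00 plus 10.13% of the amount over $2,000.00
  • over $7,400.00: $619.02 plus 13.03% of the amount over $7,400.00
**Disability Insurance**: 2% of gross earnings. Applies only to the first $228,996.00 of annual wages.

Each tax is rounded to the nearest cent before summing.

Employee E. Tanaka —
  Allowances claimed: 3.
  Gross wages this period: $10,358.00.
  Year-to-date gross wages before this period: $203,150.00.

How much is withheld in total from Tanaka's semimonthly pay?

Provincial Income Tax: taxable = $10,358.00 − 3×$506.00 = $8,840.00
  $619.02 + 13.03% × ($8,840.00 − $7,400.00) = $619.02 + 13.03% × $1,440.00 = $806.65
Disability Insurance: 2% × $10,358.00 = $207.16
Total: $806.65 + $207.16 = $1,013.81

$1,013.81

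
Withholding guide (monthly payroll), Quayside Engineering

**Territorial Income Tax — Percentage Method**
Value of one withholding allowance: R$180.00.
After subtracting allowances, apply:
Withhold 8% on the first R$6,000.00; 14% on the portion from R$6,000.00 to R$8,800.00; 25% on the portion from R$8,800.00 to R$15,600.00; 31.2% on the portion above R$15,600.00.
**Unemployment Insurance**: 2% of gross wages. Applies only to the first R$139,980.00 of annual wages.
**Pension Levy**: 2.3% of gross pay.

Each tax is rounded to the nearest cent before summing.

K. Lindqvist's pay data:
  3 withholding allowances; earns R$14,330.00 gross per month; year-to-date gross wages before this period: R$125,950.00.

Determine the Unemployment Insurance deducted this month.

Unemployment Insurance: cap R$139,980.00 − YTD R$125,950.00 = R$14,030.00 subject; 2% × R$14,030.00 = R$280.60

R$280.60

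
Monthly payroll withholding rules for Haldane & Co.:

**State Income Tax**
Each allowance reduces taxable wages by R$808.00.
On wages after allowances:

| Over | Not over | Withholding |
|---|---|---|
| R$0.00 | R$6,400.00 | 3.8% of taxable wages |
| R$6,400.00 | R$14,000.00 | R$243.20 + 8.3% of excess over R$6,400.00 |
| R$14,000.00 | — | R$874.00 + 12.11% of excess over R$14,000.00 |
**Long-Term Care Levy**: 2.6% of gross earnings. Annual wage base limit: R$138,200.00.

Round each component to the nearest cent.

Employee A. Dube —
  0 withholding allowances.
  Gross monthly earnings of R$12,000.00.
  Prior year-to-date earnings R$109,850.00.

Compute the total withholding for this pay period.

State Income Tax: taxable = R$12,000.00
  R$243.20 + 8.3% × (R$12,000.00 − R$6,400.00) = R$243.20 + 8.3% × R$5,600.00 = R$708.00
Long-Term Care Levy: 2.6% × R$12,000.00 = R$312.00
Total: R$708.00 + R$312.00 = R$1,020.00

R$1,020.00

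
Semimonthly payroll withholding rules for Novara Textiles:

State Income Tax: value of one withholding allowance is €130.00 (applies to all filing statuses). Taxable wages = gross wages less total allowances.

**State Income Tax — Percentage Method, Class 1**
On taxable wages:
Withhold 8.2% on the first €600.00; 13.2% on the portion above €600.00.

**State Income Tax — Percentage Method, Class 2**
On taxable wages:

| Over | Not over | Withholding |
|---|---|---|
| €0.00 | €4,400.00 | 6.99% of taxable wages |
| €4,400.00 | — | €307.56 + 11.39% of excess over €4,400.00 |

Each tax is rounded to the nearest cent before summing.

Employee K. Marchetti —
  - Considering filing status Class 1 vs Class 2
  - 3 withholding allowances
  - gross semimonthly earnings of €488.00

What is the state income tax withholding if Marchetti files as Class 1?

State Income Tax (Class 1): taxable = €488.00 − 3×€130.00 = €98.00
  8.2% × €98.00 = €8.04

€8.04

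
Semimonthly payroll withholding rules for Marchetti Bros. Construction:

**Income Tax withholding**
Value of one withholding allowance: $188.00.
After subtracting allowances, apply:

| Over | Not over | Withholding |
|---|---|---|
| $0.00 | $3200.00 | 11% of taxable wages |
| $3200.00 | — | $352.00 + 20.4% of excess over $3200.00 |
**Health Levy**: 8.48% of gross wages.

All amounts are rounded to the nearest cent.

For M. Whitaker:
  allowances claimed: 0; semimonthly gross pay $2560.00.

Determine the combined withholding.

$498.69

Income Tax: taxable = $2560.00
  11% × $2560.00 = $281.60
Health Levy: 8.48% × $2560.00 = $217.09
Total: $281.60 + $217.09 = $498.69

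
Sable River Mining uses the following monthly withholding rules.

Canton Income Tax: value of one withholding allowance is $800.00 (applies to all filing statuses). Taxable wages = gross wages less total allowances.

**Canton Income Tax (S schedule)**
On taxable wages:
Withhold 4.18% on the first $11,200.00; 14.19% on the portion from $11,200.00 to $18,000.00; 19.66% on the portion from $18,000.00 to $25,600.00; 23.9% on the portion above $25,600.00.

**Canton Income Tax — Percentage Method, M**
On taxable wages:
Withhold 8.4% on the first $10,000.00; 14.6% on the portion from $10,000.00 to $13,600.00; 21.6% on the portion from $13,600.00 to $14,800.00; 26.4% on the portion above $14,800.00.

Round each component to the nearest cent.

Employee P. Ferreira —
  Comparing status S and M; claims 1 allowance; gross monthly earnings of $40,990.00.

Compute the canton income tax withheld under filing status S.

Canton Income Tax (S): taxable = $40,990.00 − 1×$800.00 = $40,190.00
  $2,927.24 + 23.9% × ($40,190.00 − $25,600.00) = $2,927.24 + 23.9% × $14,590.00 = $6,414.25

$6,414.25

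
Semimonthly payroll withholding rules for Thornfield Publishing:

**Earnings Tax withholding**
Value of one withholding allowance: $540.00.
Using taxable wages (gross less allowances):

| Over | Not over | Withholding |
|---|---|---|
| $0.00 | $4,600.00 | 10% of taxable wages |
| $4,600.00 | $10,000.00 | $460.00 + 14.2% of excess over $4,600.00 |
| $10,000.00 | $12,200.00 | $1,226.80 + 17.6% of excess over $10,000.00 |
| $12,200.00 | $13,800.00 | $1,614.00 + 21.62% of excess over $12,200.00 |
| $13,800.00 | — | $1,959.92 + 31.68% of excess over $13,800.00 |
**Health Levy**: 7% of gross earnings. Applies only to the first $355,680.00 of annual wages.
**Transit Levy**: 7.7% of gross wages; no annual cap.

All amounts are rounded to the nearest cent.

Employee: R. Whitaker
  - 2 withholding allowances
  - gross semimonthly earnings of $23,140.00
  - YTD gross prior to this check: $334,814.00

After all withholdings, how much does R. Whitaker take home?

$15,320.91

Earnings Tax: taxable = $23,140.00 − 2×$540.00 = $22,060.00
  $1,959.92 + 31.68% × ($22,060.00 − $13,800.00) = $1,959.92 + 31.68% × $8,260.00 = $4,576.69
Health Levy: cap $355,680.00 − YTD $334,814.00 = $20,866.00 subject; 7% × $20,866.00 = $1,460.62
Transit Levy: 7.7% × $23,140.00 = $1,781.78
Total withheld: $4,576.69 + $1,460.62 + $1,781.78 = $7,819.09
Net pay: $23,140.00 − $7,819.09 = $15,320.91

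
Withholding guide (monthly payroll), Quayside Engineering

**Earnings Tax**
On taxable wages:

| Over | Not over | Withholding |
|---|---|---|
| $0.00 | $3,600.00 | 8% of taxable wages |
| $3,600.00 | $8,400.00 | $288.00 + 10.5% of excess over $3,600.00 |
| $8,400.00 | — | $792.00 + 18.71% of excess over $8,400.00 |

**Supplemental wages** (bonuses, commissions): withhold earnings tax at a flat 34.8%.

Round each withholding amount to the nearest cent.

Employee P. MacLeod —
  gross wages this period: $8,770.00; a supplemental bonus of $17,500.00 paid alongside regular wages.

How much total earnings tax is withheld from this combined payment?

Earnings Tax: taxable = $8,770.00
  $792.00 + 18.71% × ($8,770.00 − $8,400.00) = $792.00 + 18.71% × $370.00 = $861.23
Supplemental (34.8% flat on bonus): 34.8% × $17,500.00 = $6,090.00
Total earnings tax: $861.23 + $6,090.00 = $6,951.23

$6,951.23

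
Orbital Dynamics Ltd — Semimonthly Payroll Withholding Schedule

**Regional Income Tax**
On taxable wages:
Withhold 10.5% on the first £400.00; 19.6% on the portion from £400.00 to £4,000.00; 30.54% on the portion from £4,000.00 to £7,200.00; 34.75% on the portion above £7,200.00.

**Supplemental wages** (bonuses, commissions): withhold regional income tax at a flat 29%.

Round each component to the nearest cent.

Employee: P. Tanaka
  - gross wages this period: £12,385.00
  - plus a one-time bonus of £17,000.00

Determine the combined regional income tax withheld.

£8,456.67

Regional Income Tax: taxable = £12,385.00
  £1,724.88 + 34.75% × (£12,385.00 − £7,200.00) = £1,724.88 + 34.75% × £5,185.00 = £3,526.67
Supplemental (29% flat on bonus): 29% × £17,000.00 = £4,930.00
Total regional income tax: £3,526.67 + £4,930.00 = £8,456.67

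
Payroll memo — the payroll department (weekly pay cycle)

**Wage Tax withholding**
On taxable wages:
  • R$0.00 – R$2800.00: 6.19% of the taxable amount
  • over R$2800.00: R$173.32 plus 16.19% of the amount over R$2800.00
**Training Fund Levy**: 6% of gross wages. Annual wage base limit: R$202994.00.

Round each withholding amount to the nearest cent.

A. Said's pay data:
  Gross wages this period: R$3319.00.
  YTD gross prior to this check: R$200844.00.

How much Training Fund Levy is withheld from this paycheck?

R$129.00

Training Fund Levy: cap R$202994.00 − YTD R$200844.00 = R$2150.00 subject; 6% × R$2150.00 = R$129.00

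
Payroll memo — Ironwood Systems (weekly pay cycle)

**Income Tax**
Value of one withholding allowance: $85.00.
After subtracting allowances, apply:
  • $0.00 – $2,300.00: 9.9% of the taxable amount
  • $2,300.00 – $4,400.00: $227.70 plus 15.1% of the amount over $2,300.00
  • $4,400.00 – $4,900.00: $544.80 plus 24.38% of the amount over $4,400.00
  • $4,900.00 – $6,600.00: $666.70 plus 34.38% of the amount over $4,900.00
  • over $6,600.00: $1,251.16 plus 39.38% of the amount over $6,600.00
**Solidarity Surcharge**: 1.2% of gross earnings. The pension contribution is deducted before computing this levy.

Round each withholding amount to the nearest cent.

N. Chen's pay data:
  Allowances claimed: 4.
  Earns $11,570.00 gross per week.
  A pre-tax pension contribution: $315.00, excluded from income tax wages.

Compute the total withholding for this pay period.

Income Tax: taxable = $11,570.00 − $315.00 − 4×$85.00 = $10,915.00
  $1,251.16 + 39.38% × ($10,915.00 − $6,600.00) = $1,251.16 + 39.38% × $4,315.00 = $2,950.41
Solidarity Surcharge: 1.2% × $11,255.00 = $135.06
Total: $2,950.41 + $135.06 = $3,085.47

$3,085.47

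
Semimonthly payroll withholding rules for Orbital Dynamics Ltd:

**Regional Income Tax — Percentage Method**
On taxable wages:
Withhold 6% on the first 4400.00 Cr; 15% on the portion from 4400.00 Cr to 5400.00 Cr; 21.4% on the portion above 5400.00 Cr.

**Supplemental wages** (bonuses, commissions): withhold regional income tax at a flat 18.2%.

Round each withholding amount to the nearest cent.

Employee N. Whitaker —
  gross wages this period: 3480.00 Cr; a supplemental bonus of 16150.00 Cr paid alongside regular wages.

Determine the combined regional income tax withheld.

Regional Income Tax: taxable = 3480.00 Cr
  6% × 3480.00 Cr = 208.80 Cr
Supplemental (18.2% flat on bonus): 18.2% × 16150.00 Cr = 2939.30 Cr
Total regional income tax: 208.80 Cr + 2939.30 Cr = 3148.10 Cr

3148.10 Cr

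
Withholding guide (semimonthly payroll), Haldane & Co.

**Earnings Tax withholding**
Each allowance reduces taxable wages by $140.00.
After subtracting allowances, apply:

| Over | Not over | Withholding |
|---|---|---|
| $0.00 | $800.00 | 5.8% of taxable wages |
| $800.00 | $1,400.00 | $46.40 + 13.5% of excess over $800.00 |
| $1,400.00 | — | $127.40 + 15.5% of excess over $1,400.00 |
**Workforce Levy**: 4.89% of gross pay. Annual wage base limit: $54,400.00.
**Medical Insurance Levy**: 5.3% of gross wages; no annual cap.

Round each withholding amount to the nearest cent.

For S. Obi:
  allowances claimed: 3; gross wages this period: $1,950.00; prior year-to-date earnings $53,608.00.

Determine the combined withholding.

Earnings Tax: taxable = $1,950.00 − 3×$140.00 = $1,530.00
  $127.40 + 15.5% × ($1,530.00 − $1,400.00) = $127.40 + 15.5% × $130.00 = $147.55
Workforce Levy: cap $54,400.00 − YTD $53,608.00 = $792.00 subject; 4.89% × $792.00 = $38.73
Medical Insurance Levy: 5.3% × $1,950.00 = $103.35
Total: $147.55 + $38.73 + $103.35 = $289.63

$289.63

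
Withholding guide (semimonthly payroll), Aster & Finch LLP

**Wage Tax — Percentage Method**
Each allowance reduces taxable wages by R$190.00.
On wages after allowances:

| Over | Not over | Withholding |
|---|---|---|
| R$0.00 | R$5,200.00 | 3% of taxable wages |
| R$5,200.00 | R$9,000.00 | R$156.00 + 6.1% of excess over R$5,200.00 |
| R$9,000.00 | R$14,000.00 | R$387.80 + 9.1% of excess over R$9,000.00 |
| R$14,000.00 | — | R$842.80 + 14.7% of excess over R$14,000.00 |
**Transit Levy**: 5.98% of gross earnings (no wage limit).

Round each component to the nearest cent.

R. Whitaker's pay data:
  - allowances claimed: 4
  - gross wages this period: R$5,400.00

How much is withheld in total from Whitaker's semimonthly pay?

R$462.12

Wage Tax: taxable = R$5,400.00 − 4×R$190.00 = R$4,640.00
  3% × R$4,640.00 = R$139.20
Transit Levy: 5.98% × R$5,400.00 = R$322.92
Total: R$139.20 + R$322.92 = R$462.12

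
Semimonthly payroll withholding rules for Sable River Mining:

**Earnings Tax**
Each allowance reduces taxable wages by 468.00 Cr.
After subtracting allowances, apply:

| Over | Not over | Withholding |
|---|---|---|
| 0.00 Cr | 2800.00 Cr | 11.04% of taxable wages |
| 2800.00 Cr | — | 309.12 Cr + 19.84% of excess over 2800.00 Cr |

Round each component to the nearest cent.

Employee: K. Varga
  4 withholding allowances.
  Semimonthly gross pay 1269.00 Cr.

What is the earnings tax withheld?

0.00 Cr

Earnings Tax: taxable = 1269.00 Cr − 4×468.00 Cr = -603.00 Cr
  Taxable ≤ 0 → 0.00 Cr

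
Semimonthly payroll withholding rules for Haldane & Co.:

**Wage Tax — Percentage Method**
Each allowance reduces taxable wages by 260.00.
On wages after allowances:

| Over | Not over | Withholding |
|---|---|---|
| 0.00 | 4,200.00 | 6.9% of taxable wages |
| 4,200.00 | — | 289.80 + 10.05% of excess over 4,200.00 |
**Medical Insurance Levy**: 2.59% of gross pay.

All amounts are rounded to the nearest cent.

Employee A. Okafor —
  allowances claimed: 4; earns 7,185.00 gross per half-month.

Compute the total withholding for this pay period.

Wage Tax: taxable = 7,185.00 − 4×260.00 = 6,145.00
  289.80 + 10.05% × (6,145.00 − 4,200.00) = 289.80 + 10.05% × 1,945.00 = 485.27
Medical Insurance Levy: 2.59% × 7,185.00 = 186.09
Total: 485.27 + 186.09 = 671.36

671.36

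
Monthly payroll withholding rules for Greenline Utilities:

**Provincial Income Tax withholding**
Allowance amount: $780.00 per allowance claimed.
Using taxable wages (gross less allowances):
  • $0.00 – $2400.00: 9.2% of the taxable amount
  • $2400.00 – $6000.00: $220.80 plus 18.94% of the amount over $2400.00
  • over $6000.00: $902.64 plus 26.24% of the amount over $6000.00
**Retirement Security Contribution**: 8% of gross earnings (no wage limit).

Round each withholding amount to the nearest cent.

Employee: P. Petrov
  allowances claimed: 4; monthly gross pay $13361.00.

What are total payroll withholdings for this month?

Provincial Income Tax: taxable = $13361.00 − 4×$780.00 = $10241.00
  $902.64 + 26.24% × ($10241.00 − $6000.00) = $902.64 + 26.24% × $4241.00 = $2015.48
Retirement Security Contribution: 8% × $13361.00 = $1068.88
Total: $2015.48 + $1068.88 = $3084.36

$3084.36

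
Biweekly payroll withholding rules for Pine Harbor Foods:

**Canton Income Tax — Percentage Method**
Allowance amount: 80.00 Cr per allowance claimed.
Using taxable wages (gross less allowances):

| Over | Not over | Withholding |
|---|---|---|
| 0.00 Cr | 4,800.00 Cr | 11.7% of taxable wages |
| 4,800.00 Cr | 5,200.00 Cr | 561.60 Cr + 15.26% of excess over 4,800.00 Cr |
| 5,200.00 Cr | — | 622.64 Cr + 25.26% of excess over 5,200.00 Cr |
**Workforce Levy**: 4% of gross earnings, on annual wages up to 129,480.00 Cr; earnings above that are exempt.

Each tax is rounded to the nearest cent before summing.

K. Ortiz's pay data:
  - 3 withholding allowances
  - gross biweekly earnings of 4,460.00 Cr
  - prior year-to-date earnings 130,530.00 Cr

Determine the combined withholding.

493.74 Cr

Canton Income Tax: taxable = 4,460.00 Cr − 3×80.00 Cr = 4,220.00 Cr
  11.7% × 4,220.00 Cr = 493.74 Cr
Workforce Levy: YTD 130,530.00 Cr ≥ cap 129,480.00 Cr → 0.00 Cr
Total: 493.74 Cr + 0.00 Cr = 493.74 Cr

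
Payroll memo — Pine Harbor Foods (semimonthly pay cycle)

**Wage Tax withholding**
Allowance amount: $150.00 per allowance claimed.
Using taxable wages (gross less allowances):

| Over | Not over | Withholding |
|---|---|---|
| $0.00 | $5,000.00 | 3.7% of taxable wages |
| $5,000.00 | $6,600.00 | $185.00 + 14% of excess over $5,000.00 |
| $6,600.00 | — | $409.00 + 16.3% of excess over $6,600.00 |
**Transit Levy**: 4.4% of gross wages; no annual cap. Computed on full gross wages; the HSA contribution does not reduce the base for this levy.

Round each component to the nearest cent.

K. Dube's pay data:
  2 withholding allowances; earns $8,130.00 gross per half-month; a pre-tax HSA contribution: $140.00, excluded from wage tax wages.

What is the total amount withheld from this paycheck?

$944.39

Wage Tax: taxable = $8,130.00 − $140.00 − 2×$150.00 = $7,690.00
  $409.00 + 16.3% × ($7,690.00 − $6,600.00) = $409.00 + 16.3% × $1,090.00 = $586.67
Transit Levy: 4.4% × $8,130.00 = $357.72
Total: $586.67 + $357.72 = $944.39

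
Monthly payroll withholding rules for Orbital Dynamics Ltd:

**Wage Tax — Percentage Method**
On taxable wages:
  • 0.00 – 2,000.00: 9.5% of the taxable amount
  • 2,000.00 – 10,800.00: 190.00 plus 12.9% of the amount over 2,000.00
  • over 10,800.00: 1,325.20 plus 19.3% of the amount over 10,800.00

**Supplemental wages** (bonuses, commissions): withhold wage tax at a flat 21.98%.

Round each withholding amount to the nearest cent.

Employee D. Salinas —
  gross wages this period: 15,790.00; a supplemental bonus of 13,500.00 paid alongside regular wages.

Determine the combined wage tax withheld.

Wage Tax: taxable = 15,790.00
  1,325.20 + 19.3% × (15,790.00 − 10,800.00) = 1,325.20 + 19.3% × 4,990.00 = 2,288.27
Supplemental (21.98% flat on bonus): 21.98% × 13,500.00 = 2,967.30
Total wage tax: 2,288.27 + 2,967.30 = 5,255.57

5,255.57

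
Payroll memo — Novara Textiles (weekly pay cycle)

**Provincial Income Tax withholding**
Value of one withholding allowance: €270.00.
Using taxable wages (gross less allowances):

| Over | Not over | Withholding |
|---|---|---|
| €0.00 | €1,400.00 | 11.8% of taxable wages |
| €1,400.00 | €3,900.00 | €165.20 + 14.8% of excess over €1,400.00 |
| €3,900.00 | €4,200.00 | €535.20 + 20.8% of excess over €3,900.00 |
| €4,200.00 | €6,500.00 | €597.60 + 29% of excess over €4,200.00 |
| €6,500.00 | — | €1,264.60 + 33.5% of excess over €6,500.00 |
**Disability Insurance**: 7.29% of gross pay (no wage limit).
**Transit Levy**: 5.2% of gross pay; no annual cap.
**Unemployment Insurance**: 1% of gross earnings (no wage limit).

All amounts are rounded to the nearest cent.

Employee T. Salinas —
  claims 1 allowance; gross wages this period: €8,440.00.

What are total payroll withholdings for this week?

€2,962.61

Provincial Income Tax: taxable = €8,440.00 − 1×€270.00 = €8,170.00
  €1,264.60 + 33.5% × (€8,170.00 − €6,500.00) = €1,264.60 + 33.5% × €1,670.00 = €1,824.05
Disability Insurance: 7.29% × €8,440.00 = €615.28
Transit Levy: 5.2% × €8,440.00 = €438.88
Unemployment Insurance: 1% × €8,440.00 = €84.40
Total: €1,824.05 + €615.28 + €438.88 + €84.40 = €2,962.61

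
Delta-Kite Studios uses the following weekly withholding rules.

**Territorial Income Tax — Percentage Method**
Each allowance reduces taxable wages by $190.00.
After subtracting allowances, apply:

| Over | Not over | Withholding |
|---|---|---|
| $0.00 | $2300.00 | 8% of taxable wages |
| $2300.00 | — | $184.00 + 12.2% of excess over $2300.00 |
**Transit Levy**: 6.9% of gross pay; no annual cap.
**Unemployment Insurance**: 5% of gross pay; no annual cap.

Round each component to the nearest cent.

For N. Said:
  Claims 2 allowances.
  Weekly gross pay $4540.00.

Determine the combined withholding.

$951.18

Territorial Income Tax: taxable = $4540.00 − 2×$190.00 = $4160.00
  $184.00 + 12.2% × ($4160.00 − $2300.00) = $184.00 + 12.2% × $1860.00 = $410.92
Transit Levy: 6.9% × $4540.00 = $313.26
Unemployment Insurance: 5% × $4540.00 = $227.00
Total: $410.92 + $313.26 + $227.00 = $951.18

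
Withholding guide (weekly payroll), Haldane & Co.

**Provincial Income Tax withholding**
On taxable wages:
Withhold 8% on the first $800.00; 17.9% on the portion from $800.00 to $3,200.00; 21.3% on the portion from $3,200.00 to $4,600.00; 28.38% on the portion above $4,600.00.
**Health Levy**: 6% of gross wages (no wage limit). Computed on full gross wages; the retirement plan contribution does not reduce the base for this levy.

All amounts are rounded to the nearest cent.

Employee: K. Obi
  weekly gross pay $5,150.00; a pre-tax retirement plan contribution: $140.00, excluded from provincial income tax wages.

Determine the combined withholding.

$1,217.16

Provincial Income Tax: taxable = $5,150.00 − $140.00 = $5,010.00
  $791.80 + 28.38% × ($5,010.00 − $4,600.00) = $791.80 + 28.38% × $410.00 = $908.16
Health Levy: 6% × $5,150.00 = $309.00
Total: $908.16 + $309.00 = $1,217.16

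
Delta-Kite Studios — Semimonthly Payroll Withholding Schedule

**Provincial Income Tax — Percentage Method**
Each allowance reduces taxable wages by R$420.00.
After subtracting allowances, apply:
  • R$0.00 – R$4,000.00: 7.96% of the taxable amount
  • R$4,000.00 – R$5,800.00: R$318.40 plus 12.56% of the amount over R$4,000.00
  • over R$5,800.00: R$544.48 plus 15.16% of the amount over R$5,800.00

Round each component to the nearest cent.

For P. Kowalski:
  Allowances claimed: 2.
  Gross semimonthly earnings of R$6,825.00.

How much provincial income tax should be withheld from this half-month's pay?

R$572.53

Provincial Income Tax: taxable = R$6,825.00 − 2×R$420.00 = R$5,985.00
  R$544.48 + 15.16% × (R$5,985.00 − R$5,800.00) = R$544.48 + 15.16% × R$185.00 = R$572.53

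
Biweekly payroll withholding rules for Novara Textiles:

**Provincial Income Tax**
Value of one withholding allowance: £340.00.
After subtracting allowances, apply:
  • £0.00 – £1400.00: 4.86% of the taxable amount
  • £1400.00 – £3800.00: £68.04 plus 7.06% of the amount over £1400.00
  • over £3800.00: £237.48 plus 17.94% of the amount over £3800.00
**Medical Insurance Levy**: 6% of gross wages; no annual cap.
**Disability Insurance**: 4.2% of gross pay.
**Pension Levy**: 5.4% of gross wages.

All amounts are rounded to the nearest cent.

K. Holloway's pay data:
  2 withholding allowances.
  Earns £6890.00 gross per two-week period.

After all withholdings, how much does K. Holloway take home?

£5145.33

Provincial Income Tax: taxable = £6890.00 − 2×£340.00 = £6210.00
  £237.48 + 17.94% × (£6210.00 − £3800.00) = £237.48 + 17.94% × £2410.00 = £669.83
Medical Insurance Levy: 6% × £6890.00 = £413.40
Disability Insurance: 4.2% × £6890.00 = £289.38
Pension Levy: 5.4% × £6890.00 = £372.06
Total withheld: £669.83 + £413.40 + £289.38 + £372.06 = £1744.67
Net pay: £6890.00 − £1744.67 = £5145.33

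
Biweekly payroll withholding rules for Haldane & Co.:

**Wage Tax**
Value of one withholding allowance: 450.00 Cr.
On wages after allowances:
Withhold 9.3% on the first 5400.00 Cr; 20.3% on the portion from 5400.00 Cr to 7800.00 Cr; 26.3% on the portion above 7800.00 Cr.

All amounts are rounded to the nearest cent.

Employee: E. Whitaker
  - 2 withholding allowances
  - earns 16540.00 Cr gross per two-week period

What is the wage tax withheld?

Wage Tax: taxable = 16540.00 Cr − 2×450.00 Cr = 15640.00 Cr
  989.40 Cr + 26.3% × (15640.00 Cr − 7800.00 Cr) = 989.40 Cr + 26.3% × 7840.00 Cr = 3051.32 Cr

3051.32 Cr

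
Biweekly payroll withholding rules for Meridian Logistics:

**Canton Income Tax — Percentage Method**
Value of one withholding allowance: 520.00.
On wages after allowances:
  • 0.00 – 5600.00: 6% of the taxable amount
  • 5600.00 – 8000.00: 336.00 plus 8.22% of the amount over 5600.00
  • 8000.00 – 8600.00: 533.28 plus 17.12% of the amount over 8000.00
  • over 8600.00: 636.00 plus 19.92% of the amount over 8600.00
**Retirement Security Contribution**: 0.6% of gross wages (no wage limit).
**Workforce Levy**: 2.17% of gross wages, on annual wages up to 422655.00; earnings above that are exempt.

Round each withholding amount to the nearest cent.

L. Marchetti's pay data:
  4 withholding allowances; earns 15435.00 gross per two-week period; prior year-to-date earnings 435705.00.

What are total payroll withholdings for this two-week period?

1675.81

Canton Income Tax: taxable = 15435.00 − 4×520.00 = 13355.00
  636.00 + 19.92% × (13355.00 − 8600.00) = 636.00 + 19.92% × 4755.00 = 1583.20
Retirement Security Contribution: 0.6% × 15435.00 = 92.61
Workforce Levy: YTD 435705.00 ≥ cap 422655.00 → 0.00
Total: 1583.20 + 92.61 + 0.00 = 1675.81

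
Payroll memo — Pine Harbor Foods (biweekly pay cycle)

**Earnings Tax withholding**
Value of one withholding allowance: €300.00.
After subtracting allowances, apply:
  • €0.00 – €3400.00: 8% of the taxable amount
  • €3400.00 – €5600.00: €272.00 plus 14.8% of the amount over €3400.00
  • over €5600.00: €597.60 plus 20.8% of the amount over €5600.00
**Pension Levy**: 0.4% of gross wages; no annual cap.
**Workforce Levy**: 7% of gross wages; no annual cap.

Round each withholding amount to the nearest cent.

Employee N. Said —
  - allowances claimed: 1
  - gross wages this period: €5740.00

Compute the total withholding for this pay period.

€998.68

Earnings Tax: taxable = €5740.00 − 1×€300.00 = €5440.00
  €272.00 + 14.8% × (€5440.00 − €3400.00) = €272.00 + 14.8% × €2040.00 = €573.92
Pension Levy: 0.4% × €5740.00 = €22.96
Workforce Levy: 7% × €5740.00 = €401.80
Total: €573.92 + €22.96 + €401.80 = €998.68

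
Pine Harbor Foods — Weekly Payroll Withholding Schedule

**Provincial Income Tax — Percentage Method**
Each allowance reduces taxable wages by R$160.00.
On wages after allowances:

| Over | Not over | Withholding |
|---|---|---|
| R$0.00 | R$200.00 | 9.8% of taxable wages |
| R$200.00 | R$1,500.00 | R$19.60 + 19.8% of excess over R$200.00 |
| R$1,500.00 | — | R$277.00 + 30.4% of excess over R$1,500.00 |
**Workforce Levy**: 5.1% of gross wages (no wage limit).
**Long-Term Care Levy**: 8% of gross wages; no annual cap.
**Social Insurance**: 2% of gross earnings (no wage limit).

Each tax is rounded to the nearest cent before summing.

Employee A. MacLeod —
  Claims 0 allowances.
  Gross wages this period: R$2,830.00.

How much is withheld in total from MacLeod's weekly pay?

Provincial Income Tax: taxable = R$2,830.00
  R$277.00 + 30.4% × (R$2,830.00 − R$1,500.00) = R$277.00 + 30.4% × R$1,330.00 = R$681.32
Workforce Levy: 5.1% × R$2,830.00 = R$144.33
Long-Term Care Levy: 8% × R$2,830.00 = R$226.40
Social Insurance: 2% × R$2,830.00 = R$56.60
Total: R$681.32 + R$144.33 + R$226.40 + R$56.60 = R$1,108.65

R$1,108.65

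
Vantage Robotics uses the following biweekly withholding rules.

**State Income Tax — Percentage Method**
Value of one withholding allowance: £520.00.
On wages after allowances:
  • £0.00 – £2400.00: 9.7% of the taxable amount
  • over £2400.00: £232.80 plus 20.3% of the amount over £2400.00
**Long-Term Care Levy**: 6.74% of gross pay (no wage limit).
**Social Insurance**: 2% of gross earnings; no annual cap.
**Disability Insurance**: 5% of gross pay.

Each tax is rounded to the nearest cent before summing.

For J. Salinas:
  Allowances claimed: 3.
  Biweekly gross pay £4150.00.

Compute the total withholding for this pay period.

State Income Tax: taxable = £4150.00 − 3×£520.00 = £2590.00
  £232.80 + 20.3% × (£2590.00 − £2400.00) = £232.80 + 20.3% × £190.00 = £271.37
Long-Term Care Levy: 6.74% × £4150.00 = £279.71
Social Insurance: 2% × £4150.00 = £83.00
Disability Insurance: 5% × £4150.00 = £207.50
Total: £271.37 + £279.71 + £83.00 + £207.50 = £841.58

£841.58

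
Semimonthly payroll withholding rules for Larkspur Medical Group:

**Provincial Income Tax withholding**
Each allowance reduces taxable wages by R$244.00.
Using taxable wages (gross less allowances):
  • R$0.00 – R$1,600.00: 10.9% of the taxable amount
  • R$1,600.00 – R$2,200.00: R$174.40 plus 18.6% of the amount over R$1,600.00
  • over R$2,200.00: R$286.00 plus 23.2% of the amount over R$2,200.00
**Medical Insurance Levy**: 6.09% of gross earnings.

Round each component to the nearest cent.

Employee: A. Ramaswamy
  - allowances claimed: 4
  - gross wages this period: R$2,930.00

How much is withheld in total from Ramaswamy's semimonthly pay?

Provincial Income Tax: taxable = R$2,930.00 − 4×R$244.00 = R$1,954.00
  R$174.40 + 18.6% × (R$1,954.00 − R$1,600.00) = R$174.40 + 18.6% × R$354.00 = R$240.24
Medical Insurance Levy: 6.09% × R$2,930.00 = R$178.44
Total: R$240.24 + R$178.44 = R$418.68

R$418.68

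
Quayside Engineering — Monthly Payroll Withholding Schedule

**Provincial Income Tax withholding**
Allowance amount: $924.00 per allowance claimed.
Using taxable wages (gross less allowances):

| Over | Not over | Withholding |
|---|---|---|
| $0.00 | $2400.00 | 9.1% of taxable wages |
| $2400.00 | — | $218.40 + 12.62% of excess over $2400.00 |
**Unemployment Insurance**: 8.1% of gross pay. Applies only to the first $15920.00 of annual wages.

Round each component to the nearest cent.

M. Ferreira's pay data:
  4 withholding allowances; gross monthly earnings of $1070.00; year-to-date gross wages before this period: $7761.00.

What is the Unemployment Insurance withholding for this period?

$86.67

Unemployment Insurance: 8.1% × $1070.00 = $86.67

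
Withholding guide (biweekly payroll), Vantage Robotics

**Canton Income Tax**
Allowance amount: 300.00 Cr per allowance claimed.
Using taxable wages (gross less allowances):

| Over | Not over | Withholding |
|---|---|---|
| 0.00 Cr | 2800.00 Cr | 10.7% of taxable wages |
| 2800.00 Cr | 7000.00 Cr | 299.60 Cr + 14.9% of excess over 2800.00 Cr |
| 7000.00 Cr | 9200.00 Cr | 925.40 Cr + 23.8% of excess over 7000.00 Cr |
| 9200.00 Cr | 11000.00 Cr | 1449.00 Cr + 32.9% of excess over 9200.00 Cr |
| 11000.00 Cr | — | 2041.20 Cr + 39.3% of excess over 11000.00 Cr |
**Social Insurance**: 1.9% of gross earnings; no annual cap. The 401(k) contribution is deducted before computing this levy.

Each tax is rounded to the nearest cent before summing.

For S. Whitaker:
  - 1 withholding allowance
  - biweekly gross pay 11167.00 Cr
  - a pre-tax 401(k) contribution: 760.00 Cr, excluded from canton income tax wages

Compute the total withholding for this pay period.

Canton Income Tax: taxable = 11167.00 Cr − 760.00 Cr − 1×300.00 Cr = 10107.00 Cr
  1449.00 Cr + 32.9% × (10107.00 Cr − 9200.00 Cr) = 1449.00 Cr + 32.9% × 907.00 Cr = 1747.40 Cr
Social Insurance: 1.9% × 10407.00 Cr = 197.73 Cr
Total: 1747.40 Cr + 197.73 Cr = 1945.13 Cr

1945.13 Cr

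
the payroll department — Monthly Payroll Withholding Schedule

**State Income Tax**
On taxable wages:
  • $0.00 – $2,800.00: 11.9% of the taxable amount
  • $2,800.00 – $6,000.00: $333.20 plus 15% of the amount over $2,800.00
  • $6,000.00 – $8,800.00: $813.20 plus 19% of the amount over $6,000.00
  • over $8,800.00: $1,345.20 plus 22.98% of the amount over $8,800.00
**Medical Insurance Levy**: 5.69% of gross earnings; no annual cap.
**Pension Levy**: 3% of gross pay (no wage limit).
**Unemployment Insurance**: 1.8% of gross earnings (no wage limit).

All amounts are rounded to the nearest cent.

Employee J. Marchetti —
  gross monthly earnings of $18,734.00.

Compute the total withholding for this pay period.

$5,593.22

State Income Tax: taxable = $18,734.00
  $1,345.20 + 22.98% × ($18,734.00 − $8,800.00) = $1,345.20 + 22.98% × $9,934.00 = $3,628.03
Medical Insurance Levy: 5.69% × $18,734.00 = $1,065.96
Pension Levy: 3% × $18,734.00 = $562.02
Unemployment Insurance: 1.8% × $18,734.00 = $337.21
Total: $3,628.03 + $1,065.96 + $562.02 + $337.21 = $5,593.22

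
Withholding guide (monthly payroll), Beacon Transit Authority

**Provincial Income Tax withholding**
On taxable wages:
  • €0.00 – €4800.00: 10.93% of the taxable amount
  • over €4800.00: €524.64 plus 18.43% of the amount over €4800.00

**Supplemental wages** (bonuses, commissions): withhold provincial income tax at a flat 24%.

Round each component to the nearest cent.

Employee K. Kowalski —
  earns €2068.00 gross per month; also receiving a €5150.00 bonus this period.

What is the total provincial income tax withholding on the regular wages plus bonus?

€1462.03

Provincial Income Tax: taxable = €2068.00
  10.93% × €2068.00 = €226.03
Supplemental (24% flat on bonus): 24% × €5150.00 = €1236.00
Total provincial income tax: €226.03 + €1236.00 = €1462.03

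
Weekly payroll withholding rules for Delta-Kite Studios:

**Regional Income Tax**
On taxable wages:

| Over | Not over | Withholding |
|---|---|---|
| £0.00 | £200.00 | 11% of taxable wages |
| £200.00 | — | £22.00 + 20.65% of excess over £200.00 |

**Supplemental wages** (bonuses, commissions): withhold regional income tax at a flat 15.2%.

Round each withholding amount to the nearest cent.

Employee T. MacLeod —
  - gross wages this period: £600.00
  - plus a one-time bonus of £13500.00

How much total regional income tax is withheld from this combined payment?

£2156.60

Regional Income Tax: taxable = £600.00
  £22.00 + 20.65% × (£600.00 − £200.00) = £22.00 + 20.65% × £400.00 = £104.60
Supplemental (15.2% flat on bonus): 15.2% × £13500.00 = £2052.00
Total regional income tax: £104.60 + £2052.00 = £2156.60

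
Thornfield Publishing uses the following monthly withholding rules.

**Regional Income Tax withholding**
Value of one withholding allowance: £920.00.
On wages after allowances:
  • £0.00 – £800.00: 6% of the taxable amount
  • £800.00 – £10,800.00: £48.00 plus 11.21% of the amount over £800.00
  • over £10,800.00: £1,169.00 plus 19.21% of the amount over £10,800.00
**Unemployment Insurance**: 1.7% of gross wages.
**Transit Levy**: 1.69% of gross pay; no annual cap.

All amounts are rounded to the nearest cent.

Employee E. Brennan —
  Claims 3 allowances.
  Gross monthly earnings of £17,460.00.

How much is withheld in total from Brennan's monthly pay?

£2,510.08

Regional Income Tax: taxable = £17,460.00 − 3×£920.00 = £14,700.00
  £1,169.00 + 19.21% × (£14,700.00 − £10,800.00) = £1,169.00 + 19.21% × £3,900.00 = £1,918.19
Unemployment Insurance: 1.7% × £17,460.00 = £296.82
Transit Levy: 1.69% × £17,460.00 = £295.07
Total: £1,918.19 + £296.82 + £295.07 = £2,510.08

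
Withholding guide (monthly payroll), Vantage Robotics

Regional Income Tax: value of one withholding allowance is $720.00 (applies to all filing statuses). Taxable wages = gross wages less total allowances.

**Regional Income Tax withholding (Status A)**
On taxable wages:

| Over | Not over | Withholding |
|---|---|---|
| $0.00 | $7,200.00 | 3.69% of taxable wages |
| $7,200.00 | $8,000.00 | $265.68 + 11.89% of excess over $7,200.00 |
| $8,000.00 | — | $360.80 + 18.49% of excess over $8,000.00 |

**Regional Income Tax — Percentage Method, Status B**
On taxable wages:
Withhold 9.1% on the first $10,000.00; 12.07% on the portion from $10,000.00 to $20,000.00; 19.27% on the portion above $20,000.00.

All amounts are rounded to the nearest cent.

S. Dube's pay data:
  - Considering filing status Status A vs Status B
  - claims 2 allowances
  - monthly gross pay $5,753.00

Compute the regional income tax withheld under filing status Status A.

$159.15

Regional Income Tax (Status A): taxable = $5,753.00 − 2×$720.00 = $4,313.00
  3.69% × $4,313.00 = $159.15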